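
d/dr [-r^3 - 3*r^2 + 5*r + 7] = -3*r^2 - 6*r + 5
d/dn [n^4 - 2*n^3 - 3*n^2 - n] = 4*n^3 - 6*n^2 - 6*n - 1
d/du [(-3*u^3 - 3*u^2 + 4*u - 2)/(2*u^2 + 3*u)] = (-6*u^4 - 18*u^3 - 17*u^2 + 8*u + 6)/(u^2*(4*u^2 + 12*u + 9))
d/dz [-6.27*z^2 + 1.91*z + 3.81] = 1.91 - 12.54*z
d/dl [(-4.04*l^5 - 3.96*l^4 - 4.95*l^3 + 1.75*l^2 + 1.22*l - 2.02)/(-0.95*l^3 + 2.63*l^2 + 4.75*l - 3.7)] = (7.676*l^7 - 28.1136*l^6 - 97.5896*l^5 + 6.95399999999999*l^4 + 13.901*l^3 + 54.2919*l^2 - 2.3248*l + 5.081)/(0.9025*l^6 - 4.997*l^5 - 2.1081*l^4 + 32.015*l^3 + 3.1005*l^2 - 35.15*l + 13.69)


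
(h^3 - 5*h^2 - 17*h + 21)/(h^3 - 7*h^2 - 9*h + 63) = (h - 1)/(h - 3)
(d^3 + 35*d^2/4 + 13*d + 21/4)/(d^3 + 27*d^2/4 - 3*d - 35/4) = (4*d + 3)/(4*d - 5)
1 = 1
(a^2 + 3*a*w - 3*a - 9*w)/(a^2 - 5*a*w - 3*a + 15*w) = (-a - 3*w)/(-a + 5*w)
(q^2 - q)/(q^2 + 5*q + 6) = q*(q - 1)/(q^2 + 5*q + 6)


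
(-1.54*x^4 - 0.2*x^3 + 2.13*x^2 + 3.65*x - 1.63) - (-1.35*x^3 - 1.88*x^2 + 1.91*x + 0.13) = -1.54*x^4 + 1.15*x^3 + 4.01*x^2 + 1.74*x - 1.76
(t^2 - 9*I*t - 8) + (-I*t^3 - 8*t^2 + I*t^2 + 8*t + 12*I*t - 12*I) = -I*t^3 - 7*t^2 + I*t^2 + 8*t + 3*I*t - 8 - 12*I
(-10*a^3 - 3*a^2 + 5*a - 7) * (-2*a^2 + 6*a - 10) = 20*a^5 - 54*a^4 + 72*a^3 + 74*a^2 - 92*a + 70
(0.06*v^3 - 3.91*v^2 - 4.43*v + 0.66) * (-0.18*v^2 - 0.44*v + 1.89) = -0.0108*v^5 + 0.6774*v^4 + 2.6312*v^3 - 5.5595*v^2 - 8.6631*v + 1.2474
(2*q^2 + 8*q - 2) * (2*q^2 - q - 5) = 4*q^4 + 14*q^3 - 22*q^2 - 38*q + 10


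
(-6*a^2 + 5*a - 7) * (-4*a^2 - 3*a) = 24*a^4 - 2*a^3 + 13*a^2 + 21*a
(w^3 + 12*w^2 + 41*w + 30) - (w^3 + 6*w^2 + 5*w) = 6*w^2 + 36*w + 30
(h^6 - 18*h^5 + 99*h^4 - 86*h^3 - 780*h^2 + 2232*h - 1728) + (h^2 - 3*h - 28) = h^6 - 18*h^5 + 99*h^4 - 86*h^3 - 779*h^2 + 2229*h - 1756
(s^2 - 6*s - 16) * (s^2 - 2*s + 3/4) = s^4 - 8*s^3 - 13*s^2/4 + 55*s/2 - 12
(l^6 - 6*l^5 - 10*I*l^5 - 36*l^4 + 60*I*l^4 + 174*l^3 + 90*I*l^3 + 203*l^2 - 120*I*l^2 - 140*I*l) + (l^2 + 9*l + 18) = l^6 - 6*l^5 - 10*I*l^5 - 36*l^4 + 60*I*l^4 + 174*l^3 + 90*I*l^3 + 204*l^2 - 120*I*l^2 + 9*l - 140*I*l + 18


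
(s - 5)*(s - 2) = s^2 - 7*s + 10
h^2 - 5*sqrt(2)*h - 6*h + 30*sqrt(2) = (h - 6)*(h - 5*sqrt(2))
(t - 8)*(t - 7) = t^2 - 15*t + 56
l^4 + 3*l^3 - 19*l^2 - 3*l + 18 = (l - 3)*(l - 1)*(l + 1)*(l + 6)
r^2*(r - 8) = r^3 - 8*r^2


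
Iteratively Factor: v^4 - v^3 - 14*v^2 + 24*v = (v)*(v^3 - v^2 - 14*v + 24) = v*(v - 3)*(v^2 + 2*v - 8) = v*(v - 3)*(v + 4)*(v - 2)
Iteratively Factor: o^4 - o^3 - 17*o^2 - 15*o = (o - 5)*(o^3 + 4*o^2 + 3*o) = (o - 5)*(o + 1)*(o^2 + 3*o) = (o - 5)*(o + 1)*(o + 3)*(o)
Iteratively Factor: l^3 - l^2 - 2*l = (l + 1)*(l^2 - 2*l) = (l - 2)*(l + 1)*(l)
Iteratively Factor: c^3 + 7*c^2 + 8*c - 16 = (c + 4)*(c^2 + 3*c - 4) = (c + 4)^2*(c - 1)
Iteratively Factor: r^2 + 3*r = (r + 3)*(r)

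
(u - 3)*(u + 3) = u^2 - 9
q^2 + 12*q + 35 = (q + 5)*(q + 7)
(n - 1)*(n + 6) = n^2 + 5*n - 6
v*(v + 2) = v^2 + 2*v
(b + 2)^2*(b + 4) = b^3 + 8*b^2 + 20*b + 16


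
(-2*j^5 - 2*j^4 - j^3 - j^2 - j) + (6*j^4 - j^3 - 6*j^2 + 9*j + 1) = -2*j^5 + 4*j^4 - 2*j^3 - 7*j^2 + 8*j + 1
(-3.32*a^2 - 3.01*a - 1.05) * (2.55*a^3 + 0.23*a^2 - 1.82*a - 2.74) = -8.466*a^5 - 8.4391*a^4 + 2.6726*a^3 + 14.3335*a^2 + 10.1584*a + 2.877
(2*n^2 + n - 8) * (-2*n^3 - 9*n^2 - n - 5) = -4*n^5 - 20*n^4 + 5*n^3 + 61*n^2 + 3*n + 40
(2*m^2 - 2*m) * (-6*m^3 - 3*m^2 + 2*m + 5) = -12*m^5 + 6*m^4 + 10*m^3 + 6*m^2 - 10*m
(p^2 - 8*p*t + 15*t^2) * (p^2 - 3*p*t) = p^4 - 11*p^3*t + 39*p^2*t^2 - 45*p*t^3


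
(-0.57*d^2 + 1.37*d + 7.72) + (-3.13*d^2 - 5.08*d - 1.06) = -3.7*d^2 - 3.71*d + 6.66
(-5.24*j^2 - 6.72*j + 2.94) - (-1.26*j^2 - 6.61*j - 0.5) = -3.98*j^2 - 0.109999999999999*j + 3.44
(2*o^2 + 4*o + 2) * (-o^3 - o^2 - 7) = -2*o^5 - 6*o^4 - 6*o^3 - 16*o^2 - 28*o - 14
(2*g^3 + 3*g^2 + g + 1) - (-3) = 2*g^3 + 3*g^2 + g + 4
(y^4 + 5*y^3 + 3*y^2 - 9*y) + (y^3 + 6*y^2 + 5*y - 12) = y^4 + 6*y^3 + 9*y^2 - 4*y - 12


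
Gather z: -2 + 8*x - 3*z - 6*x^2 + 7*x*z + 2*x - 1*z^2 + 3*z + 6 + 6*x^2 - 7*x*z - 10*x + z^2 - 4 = 0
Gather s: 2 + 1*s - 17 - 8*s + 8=-7*s - 7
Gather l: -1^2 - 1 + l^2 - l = l^2 - l - 2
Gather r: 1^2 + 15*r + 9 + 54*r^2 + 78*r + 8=54*r^2 + 93*r + 18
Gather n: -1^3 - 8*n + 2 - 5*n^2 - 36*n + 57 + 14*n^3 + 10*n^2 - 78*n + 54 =14*n^3 + 5*n^2 - 122*n + 112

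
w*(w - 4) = w^2 - 4*w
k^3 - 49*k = k*(k - 7)*(k + 7)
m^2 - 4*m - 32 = (m - 8)*(m + 4)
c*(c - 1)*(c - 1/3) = c^3 - 4*c^2/3 + c/3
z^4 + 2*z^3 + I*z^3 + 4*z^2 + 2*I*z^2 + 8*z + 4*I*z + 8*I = (z + 2)*(z - 2*I)*(z + I)*(z + 2*I)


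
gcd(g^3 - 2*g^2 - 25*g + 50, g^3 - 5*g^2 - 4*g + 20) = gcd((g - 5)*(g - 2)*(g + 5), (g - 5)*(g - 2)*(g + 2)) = g^2 - 7*g + 10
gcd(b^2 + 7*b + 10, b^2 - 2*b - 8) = b + 2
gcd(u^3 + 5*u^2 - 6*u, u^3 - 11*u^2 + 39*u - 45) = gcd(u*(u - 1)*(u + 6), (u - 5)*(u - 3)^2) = 1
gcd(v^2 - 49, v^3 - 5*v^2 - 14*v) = v - 7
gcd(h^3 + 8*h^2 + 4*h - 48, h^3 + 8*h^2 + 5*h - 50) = h - 2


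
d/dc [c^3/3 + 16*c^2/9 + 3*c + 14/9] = c^2 + 32*c/9 + 3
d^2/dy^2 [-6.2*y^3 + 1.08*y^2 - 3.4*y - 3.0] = 2.16 - 37.2*y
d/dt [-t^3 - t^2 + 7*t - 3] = -3*t^2 - 2*t + 7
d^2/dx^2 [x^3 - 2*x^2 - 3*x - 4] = 6*x - 4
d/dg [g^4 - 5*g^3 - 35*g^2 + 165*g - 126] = 4*g^3 - 15*g^2 - 70*g + 165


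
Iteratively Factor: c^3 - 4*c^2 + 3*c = (c)*(c^2 - 4*c + 3) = c*(c - 3)*(c - 1)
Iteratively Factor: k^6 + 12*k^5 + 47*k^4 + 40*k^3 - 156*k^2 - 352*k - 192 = (k + 1)*(k^5 + 11*k^4 + 36*k^3 + 4*k^2 - 160*k - 192) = (k + 1)*(k + 4)*(k^4 + 7*k^3 + 8*k^2 - 28*k - 48) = (k + 1)*(k + 3)*(k + 4)*(k^3 + 4*k^2 - 4*k - 16) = (k - 2)*(k + 1)*(k + 3)*(k + 4)*(k^2 + 6*k + 8) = (k - 2)*(k + 1)*(k + 3)*(k + 4)^2*(k + 2)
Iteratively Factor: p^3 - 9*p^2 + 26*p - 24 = (p - 3)*(p^2 - 6*p + 8) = (p - 4)*(p - 3)*(p - 2)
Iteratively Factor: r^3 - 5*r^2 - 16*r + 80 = (r - 4)*(r^2 - r - 20) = (r - 5)*(r - 4)*(r + 4)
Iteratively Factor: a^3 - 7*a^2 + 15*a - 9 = (a - 1)*(a^2 - 6*a + 9) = (a - 3)*(a - 1)*(a - 3)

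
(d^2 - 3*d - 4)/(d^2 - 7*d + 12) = (d + 1)/(d - 3)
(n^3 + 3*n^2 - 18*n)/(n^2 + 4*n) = (n^2 + 3*n - 18)/(n + 4)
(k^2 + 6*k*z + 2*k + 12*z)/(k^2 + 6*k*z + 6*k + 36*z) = (k + 2)/(k + 6)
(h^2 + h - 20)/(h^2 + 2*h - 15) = (h - 4)/(h - 3)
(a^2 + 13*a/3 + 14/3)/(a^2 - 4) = (a + 7/3)/(a - 2)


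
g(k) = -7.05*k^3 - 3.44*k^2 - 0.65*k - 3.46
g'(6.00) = -803.33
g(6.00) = -1654.00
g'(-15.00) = -4656.20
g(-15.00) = 23026.04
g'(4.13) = -389.82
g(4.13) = -561.46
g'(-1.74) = -52.71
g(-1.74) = 24.40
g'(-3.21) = -196.50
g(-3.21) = 196.37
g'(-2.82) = -149.44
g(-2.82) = 129.12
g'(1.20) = -39.36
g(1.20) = -21.38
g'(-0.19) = -0.11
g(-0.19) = -3.41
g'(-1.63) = -45.63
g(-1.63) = 18.99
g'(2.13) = -111.26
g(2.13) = -88.58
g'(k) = -21.15*k^2 - 6.88*k - 0.65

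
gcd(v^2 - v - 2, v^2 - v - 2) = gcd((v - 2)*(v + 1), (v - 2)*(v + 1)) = v^2 - v - 2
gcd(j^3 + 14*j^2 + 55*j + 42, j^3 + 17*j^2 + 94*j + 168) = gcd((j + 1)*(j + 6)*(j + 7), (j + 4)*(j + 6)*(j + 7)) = j^2 + 13*j + 42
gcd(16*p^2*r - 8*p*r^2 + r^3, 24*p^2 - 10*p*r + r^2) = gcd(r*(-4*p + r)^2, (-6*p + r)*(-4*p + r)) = 4*p - r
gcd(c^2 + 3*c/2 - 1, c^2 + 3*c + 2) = c + 2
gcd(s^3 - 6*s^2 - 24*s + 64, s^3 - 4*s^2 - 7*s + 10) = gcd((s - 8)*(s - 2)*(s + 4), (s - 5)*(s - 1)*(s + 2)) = 1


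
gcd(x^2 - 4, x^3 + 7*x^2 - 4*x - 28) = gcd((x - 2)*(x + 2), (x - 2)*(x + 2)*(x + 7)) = x^2 - 4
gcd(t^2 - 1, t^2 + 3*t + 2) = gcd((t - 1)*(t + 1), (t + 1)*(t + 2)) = t + 1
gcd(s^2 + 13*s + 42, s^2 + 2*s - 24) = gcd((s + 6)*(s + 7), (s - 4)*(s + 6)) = s + 6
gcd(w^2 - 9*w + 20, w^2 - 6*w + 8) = w - 4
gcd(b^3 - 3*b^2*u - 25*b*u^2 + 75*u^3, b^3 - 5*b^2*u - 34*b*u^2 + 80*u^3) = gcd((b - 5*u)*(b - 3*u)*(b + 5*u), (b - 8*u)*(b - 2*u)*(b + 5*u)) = b + 5*u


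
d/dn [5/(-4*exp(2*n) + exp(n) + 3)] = (40*exp(n) - 5)*exp(n)/(-4*exp(2*n) + exp(n) + 3)^2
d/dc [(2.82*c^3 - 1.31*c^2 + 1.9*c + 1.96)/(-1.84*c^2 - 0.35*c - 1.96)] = (-5.1888*c^4 - 1.974*c^3 - 12.6271*c^2 + 12.348*c - 3.038)/(3.3856*c^4 + 1.288*c^3 + 7.3353*c^2 + 1.372*c + 3.8416)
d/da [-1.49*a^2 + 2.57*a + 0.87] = 2.57 - 2.98*a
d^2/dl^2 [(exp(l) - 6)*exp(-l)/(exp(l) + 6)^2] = 2*(2*exp(3*l) - 33*exp(2*l) - 72*exp(l) - 108)*exp(-l)/(exp(4*l) + 24*exp(3*l) + 216*exp(2*l) + 864*exp(l) + 1296)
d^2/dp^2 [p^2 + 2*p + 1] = 2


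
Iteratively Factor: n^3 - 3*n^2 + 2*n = (n - 2)*(n^2 - n) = (n - 2)*(n - 1)*(n)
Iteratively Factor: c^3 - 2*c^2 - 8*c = (c - 4)*(c^2 + 2*c) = (c - 4)*(c + 2)*(c)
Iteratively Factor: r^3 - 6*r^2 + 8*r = (r - 2)*(r^2 - 4*r) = (r - 4)*(r - 2)*(r)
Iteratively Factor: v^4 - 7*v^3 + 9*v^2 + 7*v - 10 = (v - 2)*(v^3 - 5*v^2 - v + 5) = (v - 5)*(v - 2)*(v^2 - 1) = (v - 5)*(v - 2)*(v - 1)*(v + 1)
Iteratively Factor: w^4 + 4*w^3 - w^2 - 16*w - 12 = (w - 2)*(w^3 + 6*w^2 + 11*w + 6) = (w - 2)*(w + 3)*(w^2 + 3*w + 2) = (w - 2)*(w + 1)*(w + 3)*(w + 2)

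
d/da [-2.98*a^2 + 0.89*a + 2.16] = 0.89 - 5.96*a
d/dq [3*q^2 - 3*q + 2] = 6*q - 3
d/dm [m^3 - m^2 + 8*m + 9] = 3*m^2 - 2*m + 8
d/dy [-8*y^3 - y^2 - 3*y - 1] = -24*y^2 - 2*y - 3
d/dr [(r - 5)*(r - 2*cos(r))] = r + (r - 5)*(2*sin(r) + 1) - 2*cos(r)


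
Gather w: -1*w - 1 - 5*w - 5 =-6*w - 6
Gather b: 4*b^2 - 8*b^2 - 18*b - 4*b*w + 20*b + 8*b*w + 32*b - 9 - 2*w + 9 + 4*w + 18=-4*b^2 + b*(4*w + 34) + 2*w + 18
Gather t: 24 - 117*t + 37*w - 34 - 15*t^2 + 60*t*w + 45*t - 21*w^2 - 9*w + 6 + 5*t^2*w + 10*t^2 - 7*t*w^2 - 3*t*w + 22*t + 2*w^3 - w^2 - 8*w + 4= t^2*(5*w - 5) + t*(-7*w^2 + 57*w - 50) + 2*w^3 - 22*w^2 + 20*w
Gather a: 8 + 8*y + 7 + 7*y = 15*y + 15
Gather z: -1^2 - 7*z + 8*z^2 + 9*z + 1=8*z^2 + 2*z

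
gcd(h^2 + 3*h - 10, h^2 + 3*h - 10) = h^2 + 3*h - 10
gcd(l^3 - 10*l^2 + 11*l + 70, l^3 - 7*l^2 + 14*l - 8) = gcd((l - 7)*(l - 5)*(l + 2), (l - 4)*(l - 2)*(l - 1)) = 1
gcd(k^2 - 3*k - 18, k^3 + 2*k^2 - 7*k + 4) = 1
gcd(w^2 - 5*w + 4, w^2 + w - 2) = w - 1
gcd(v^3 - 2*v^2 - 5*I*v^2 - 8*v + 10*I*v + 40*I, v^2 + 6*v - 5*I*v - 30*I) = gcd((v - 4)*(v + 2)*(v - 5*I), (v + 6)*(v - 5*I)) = v - 5*I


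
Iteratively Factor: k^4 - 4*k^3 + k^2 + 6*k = (k - 2)*(k^3 - 2*k^2 - 3*k) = (k - 2)*(k + 1)*(k^2 - 3*k) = (k - 3)*(k - 2)*(k + 1)*(k)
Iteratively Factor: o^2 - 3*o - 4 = (o + 1)*(o - 4)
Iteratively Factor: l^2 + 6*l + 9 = (l + 3)*(l + 3)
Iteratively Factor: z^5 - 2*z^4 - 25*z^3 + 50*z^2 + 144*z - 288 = (z - 3)*(z^4 + z^3 - 22*z^2 - 16*z + 96) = (z - 4)*(z - 3)*(z^3 + 5*z^2 - 2*z - 24) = (z - 4)*(z - 3)*(z + 3)*(z^2 + 2*z - 8) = (z - 4)*(z - 3)*(z + 3)*(z + 4)*(z - 2)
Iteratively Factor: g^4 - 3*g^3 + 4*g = (g + 1)*(g^3 - 4*g^2 + 4*g) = g*(g + 1)*(g^2 - 4*g + 4) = g*(g - 2)*(g + 1)*(g - 2)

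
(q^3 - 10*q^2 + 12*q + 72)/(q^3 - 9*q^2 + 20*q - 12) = (q^2 - 4*q - 12)/(q^2 - 3*q + 2)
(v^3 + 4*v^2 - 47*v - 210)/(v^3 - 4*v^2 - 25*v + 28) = (v^2 + 11*v + 30)/(v^2 + 3*v - 4)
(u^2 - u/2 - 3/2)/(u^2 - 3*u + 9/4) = 2*(u + 1)/(2*u - 3)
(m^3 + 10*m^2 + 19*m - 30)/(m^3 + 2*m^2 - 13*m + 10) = (m + 6)/(m - 2)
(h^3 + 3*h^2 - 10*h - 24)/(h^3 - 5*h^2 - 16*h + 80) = (h^2 - h - 6)/(h^2 - 9*h + 20)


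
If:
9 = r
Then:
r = 9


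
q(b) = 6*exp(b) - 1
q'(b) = 6*exp(b)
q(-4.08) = -0.90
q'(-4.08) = 0.10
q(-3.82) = -0.87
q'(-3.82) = 0.13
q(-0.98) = 1.25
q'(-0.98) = 2.25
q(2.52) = 73.57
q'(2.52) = 74.57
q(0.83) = 12.76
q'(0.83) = 13.76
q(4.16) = 383.43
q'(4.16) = 384.43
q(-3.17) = -0.75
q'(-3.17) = 0.25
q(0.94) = 14.36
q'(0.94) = 15.36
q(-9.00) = -1.00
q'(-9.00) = 0.00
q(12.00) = 976527.75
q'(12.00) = 976528.75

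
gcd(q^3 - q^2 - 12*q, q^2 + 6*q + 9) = q + 3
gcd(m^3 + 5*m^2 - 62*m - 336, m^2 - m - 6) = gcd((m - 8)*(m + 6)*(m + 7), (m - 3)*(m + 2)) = 1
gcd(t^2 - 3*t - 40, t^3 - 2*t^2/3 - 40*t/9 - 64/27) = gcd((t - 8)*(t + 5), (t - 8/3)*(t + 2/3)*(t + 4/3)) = 1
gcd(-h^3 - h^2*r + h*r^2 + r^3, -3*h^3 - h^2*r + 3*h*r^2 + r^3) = -h^2 + r^2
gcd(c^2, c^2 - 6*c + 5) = 1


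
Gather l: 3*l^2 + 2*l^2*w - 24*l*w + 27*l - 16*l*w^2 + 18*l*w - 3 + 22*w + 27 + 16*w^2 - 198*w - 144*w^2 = l^2*(2*w + 3) + l*(-16*w^2 - 6*w + 27) - 128*w^2 - 176*w + 24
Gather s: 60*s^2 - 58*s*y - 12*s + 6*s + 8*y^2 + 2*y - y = 60*s^2 + s*(-58*y - 6) + 8*y^2 + y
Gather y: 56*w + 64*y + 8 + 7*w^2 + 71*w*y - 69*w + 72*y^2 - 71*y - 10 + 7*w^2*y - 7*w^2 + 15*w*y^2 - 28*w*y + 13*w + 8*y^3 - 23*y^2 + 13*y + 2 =8*y^3 + y^2*(15*w + 49) + y*(7*w^2 + 43*w + 6)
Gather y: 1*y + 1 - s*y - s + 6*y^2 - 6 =-s + 6*y^2 + y*(1 - s) - 5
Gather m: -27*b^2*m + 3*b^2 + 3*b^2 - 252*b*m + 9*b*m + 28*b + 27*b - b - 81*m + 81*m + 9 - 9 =6*b^2 + 54*b + m*(-27*b^2 - 243*b)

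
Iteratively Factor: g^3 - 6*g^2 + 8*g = (g - 2)*(g^2 - 4*g) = g*(g - 2)*(g - 4)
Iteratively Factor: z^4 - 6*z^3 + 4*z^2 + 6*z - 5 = (z - 1)*(z^3 - 5*z^2 - z + 5) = (z - 5)*(z - 1)*(z^2 - 1) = (z - 5)*(z - 1)^2*(z + 1)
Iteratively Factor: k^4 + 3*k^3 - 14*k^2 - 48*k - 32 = (k + 4)*(k^3 - k^2 - 10*k - 8) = (k - 4)*(k + 4)*(k^2 + 3*k + 2) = (k - 4)*(k + 1)*(k + 4)*(k + 2)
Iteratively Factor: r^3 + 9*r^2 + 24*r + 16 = (r + 1)*(r^2 + 8*r + 16) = (r + 1)*(r + 4)*(r + 4)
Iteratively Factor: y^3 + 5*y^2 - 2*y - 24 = (y - 2)*(y^2 + 7*y + 12) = (y - 2)*(y + 3)*(y + 4)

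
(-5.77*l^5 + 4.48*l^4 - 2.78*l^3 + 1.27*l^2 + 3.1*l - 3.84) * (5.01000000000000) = -28.9077*l^5 + 22.4448*l^4 - 13.9278*l^3 + 6.3627*l^2 + 15.531*l - 19.2384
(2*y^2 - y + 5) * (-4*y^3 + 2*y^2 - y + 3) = -8*y^5 + 8*y^4 - 24*y^3 + 17*y^2 - 8*y + 15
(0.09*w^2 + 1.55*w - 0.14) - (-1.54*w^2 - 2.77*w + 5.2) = 1.63*w^2 + 4.32*w - 5.34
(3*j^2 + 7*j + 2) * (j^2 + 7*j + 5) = 3*j^4 + 28*j^3 + 66*j^2 + 49*j + 10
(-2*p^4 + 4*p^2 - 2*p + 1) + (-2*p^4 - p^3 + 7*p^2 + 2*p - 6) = -4*p^4 - p^3 + 11*p^2 - 5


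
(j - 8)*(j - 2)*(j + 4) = j^3 - 6*j^2 - 24*j + 64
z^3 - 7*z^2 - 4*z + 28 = (z - 7)*(z - 2)*(z + 2)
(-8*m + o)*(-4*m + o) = 32*m^2 - 12*m*o + o^2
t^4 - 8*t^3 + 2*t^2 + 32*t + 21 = (t - 7)*(t - 3)*(t + 1)^2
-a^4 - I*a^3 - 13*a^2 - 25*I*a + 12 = (a - 4*I)*(a + 3*I)*(-I*a + 1)^2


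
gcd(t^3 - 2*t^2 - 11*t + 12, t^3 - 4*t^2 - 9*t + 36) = t^2 - t - 12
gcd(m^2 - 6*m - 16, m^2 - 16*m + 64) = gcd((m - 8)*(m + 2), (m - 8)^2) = m - 8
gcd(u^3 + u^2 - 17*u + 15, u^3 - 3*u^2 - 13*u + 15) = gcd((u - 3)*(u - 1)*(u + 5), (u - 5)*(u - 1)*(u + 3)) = u - 1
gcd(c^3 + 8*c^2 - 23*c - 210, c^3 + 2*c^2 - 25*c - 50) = c - 5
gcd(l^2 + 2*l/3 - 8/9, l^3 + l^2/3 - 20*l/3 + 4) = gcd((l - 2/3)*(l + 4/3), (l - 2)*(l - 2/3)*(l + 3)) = l - 2/3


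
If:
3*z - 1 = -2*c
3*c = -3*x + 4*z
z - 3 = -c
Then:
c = 8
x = -44/3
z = -5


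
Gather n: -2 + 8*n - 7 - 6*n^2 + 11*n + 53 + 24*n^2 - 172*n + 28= 18*n^2 - 153*n + 72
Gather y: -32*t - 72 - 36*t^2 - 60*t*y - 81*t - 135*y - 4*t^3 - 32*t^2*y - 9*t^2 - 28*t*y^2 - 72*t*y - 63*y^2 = -4*t^3 - 45*t^2 - 113*t + y^2*(-28*t - 63) + y*(-32*t^2 - 132*t - 135) - 72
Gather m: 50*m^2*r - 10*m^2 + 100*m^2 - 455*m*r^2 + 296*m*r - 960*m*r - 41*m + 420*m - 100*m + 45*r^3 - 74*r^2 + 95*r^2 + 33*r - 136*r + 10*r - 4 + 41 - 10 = m^2*(50*r + 90) + m*(-455*r^2 - 664*r + 279) + 45*r^3 + 21*r^2 - 93*r + 27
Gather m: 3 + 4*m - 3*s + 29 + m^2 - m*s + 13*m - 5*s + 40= m^2 + m*(17 - s) - 8*s + 72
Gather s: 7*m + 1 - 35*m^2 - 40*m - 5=-35*m^2 - 33*m - 4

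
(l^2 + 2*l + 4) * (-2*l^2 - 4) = -2*l^4 - 4*l^3 - 12*l^2 - 8*l - 16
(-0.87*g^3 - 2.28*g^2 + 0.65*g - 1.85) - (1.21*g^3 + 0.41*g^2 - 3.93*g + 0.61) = -2.08*g^3 - 2.69*g^2 + 4.58*g - 2.46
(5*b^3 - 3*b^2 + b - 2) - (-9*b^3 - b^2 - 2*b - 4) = 14*b^3 - 2*b^2 + 3*b + 2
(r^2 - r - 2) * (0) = 0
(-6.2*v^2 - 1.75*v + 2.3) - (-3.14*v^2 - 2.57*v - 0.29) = -3.06*v^2 + 0.82*v + 2.59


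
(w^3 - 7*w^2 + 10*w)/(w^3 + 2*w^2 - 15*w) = (w^2 - 7*w + 10)/(w^2 + 2*w - 15)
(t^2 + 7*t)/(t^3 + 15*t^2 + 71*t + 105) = t/(t^2 + 8*t + 15)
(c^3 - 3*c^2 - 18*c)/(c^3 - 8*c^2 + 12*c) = (c + 3)/(c - 2)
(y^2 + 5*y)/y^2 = (y + 5)/y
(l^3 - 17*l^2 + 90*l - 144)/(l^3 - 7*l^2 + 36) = (l - 8)/(l + 2)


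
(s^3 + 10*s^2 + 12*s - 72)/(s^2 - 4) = (s^2 + 12*s + 36)/(s + 2)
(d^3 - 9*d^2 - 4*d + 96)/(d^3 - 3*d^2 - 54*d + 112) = (d^2 - d - 12)/(d^2 + 5*d - 14)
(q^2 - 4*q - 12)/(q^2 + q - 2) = (q - 6)/(q - 1)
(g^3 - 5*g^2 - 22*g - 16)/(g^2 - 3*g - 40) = (g^2 + 3*g + 2)/(g + 5)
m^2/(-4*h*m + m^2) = -m/(4*h - m)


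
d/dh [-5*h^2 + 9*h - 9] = 9 - 10*h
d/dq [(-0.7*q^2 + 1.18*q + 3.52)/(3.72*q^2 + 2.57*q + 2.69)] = (-6.1886*q^2 - 29.9548*q - 5.8722)/(13.8384*q^4 + 19.1208*q^3 + 26.6185*q^2 + 13.8266*q + 7.2361)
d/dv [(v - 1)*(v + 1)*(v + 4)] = 3*v^2 + 8*v - 1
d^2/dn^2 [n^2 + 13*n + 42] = 2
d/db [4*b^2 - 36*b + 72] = 8*b - 36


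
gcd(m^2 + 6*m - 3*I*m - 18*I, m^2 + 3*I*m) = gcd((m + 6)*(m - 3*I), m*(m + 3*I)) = 1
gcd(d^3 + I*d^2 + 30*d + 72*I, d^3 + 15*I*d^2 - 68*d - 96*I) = d^2 + 7*I*d - 12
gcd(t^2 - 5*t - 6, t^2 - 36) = t - 6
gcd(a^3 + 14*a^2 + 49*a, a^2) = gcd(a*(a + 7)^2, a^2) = a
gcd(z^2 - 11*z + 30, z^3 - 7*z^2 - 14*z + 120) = z^2 - 11*z + 30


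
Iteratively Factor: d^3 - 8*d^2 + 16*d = (d)*(d^2 - 8*d + 16) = d*(d - 4)*(d - 4)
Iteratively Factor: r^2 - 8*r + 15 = (r - 3)*(r - 5)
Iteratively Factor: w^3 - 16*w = (w - 4)*(w^2 + 4*w) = (w - 4)*(w + 4)*(w)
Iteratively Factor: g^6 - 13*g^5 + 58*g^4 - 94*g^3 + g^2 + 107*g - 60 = (g - 1)*(g^5 - 12*g^4 + 46*g^3 - 48*g^2 - 47*g + 60) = (g - 5)*(g - 1)*(g^4 - 7*g^3 + 11*g^2 + 7*g - 12) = (g - 5)*(g - 4)*(g - 1)*(g^3 - 3*g^2 - g + 3) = (g - 5)*(g - 4)*(g - 1)*(g + 1)*(g^2 - 4*g + 3) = (g - 5)*(g - 4)*(g - 3)*(g - 1)*(g + 1)*(g - 1)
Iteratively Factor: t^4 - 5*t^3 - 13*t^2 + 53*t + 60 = (t - 4)*(t^3 - t^2 - 17*t - 15) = (t - 4)*(t + 1)*(t^2 - 2*t - 15) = (t - 5)*(t - 4)*(t + 1)*(t + 3)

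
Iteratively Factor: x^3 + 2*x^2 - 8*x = (x - 2)*(x^2 + 4*x) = (x - 2)*(x + 4)*(x)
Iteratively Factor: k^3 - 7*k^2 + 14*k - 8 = (k - 4)*(k^2 - 3*k + 2) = (k - 4)*(k - 1)*(k - 2)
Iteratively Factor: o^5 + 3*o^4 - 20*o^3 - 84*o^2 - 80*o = (o)*(o^4 + 3*o^3 - 20*o^2 - 84*o - 80) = o*(o - 5)*(o^3 + 8*o^2 + 20*o + 16) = o*(o - 5)*(o + 2)*(o^2 + 6*o + 8) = o*(o - 5)*(o + 2)^2*(o + 4)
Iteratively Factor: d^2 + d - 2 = (d + 2)*(d - 1)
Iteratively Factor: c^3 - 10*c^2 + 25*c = (c)*(c^2 - 10*c + 25) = c*(c - 5)*(c - 5)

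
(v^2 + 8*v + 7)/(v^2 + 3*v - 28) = (v + 1)/(v - 4)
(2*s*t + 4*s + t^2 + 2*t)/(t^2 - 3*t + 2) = (2*s*t + 4*s + t^2 + 2*t)/(t^2 - 3*t + 2)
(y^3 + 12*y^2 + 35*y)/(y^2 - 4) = y*(y^2 + 12*y + 35)/(y^2 - 4)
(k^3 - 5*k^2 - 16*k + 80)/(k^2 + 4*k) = k - 9 + 20/k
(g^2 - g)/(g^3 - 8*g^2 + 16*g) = (g - 1)/(g^2 - 8*g + 16)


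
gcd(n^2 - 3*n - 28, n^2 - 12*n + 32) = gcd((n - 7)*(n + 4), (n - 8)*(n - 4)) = 1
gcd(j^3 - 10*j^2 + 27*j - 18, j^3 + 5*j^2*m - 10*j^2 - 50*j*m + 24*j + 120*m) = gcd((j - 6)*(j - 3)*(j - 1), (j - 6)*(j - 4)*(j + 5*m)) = j - 6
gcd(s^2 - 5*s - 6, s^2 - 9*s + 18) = s - 6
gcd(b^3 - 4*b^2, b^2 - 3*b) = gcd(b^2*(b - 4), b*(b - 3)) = b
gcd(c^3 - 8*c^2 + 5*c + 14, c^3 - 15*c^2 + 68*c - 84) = c^2 - 9*c + 14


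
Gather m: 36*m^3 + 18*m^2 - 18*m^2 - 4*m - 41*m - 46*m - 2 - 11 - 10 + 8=36*m^3 - 91*m - 15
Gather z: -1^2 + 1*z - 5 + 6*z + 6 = 7*z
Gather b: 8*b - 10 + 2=8*b - 8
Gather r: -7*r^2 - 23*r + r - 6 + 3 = -7*r^2 - 22*r - 3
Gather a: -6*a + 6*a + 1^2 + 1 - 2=0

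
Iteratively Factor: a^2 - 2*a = (a - 2)*(a)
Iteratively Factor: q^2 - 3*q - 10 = (q + 2)*(q - 5)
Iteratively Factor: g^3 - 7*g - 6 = (g + 1)*(g^2 - g - 6) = (g - 3)*(g + 1)*(g + 2)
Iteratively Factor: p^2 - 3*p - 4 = (p + 1)*(p - 4)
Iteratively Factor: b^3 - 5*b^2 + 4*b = (b)*(b^2 - 5*b + 4) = b*(b - 1)*(b - 4)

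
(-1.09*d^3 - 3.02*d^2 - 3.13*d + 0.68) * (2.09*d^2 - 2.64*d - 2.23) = -2.2781*d^5 - 3.4342*d^4 + 3.8618*d^3 + 16.419*d^2 + 5.1847*d - 1.5164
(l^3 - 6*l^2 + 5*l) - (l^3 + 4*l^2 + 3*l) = -10*l^2 + 2*l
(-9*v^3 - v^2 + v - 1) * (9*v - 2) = -81*v^4 + 9*v^3 + 11*v^2 - 11*v + 2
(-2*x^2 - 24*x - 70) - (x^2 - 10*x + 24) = -3*x^2 - 14*x - 94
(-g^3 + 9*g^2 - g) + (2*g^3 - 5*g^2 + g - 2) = g^3 + 4*g^2 - 2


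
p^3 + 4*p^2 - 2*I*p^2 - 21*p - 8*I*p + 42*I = (p - 3)*(p + 7)*(p - 2*I)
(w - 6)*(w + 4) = w^2 - 2*w - 24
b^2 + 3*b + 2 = (b + 1)*(b + 2)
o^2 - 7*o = o*(o - 7)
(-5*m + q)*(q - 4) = -5*m*q + 20*m + q^2 - 4*q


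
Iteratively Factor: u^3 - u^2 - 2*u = (u)*(u^2 - u - 2) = u*(u - 2)*(u + 1)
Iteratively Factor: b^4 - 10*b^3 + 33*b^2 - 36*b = (b)*(b^3 - 10*b^2 + 33*b - 36) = b*(b - 4)*(b^2 - 6*b + 9) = b*(b - 4)*(b - 3)*(b - 3)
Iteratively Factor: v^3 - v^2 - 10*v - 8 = (v - 4)*(v^2 + 3*v + 2) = (v - 4)*(v + 2)*(v + 1)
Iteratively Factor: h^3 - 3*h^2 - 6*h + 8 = (h - 4)*(h^2 + h - 2) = (h - 4)*(h - 1)*(h + 2)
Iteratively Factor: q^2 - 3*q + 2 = (q - 2)*(q - 1)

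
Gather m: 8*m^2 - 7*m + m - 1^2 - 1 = 8*m^2 - 6*m - 2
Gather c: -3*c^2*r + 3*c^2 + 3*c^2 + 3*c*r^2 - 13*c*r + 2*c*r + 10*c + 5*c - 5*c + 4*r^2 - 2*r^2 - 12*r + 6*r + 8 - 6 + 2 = c^2*(6 - 3*r) + c*(3*r^2 - 11*r + 10) + 2*r^2 - 6*r + 4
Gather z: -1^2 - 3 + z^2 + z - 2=z^2 + z - 6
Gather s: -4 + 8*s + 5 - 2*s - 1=6*s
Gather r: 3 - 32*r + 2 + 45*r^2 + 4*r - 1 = 45*r^2 - 28*r + 4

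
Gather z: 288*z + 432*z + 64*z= 784*z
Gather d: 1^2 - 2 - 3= -4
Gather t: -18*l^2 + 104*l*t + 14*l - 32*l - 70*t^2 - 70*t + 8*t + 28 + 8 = -18*l^2 - 18*l - 70*t^2 + t*(104*l - 62) + 36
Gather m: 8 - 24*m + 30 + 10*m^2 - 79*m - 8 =10*m^2 - 103*m + 30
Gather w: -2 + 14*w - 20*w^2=-20*w^2 + 14*w - 2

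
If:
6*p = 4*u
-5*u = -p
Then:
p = 0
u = 0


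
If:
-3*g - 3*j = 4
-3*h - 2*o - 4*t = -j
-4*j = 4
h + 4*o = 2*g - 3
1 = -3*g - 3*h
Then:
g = -1/3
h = 0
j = -1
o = -11/12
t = 5/24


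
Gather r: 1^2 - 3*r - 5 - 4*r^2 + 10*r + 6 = -4*r^2 + 7*r + 2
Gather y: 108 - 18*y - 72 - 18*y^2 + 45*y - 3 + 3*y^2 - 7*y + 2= -15*y^2 + 20*y + 35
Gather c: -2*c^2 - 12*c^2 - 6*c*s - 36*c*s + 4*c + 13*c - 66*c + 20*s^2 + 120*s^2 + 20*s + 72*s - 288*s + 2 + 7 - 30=-14*c^2 + c*(-42*s - 49) + 140*s^2 - 196*s - 21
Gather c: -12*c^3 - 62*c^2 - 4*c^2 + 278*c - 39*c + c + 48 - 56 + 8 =-12*c^3 - 66*c^2 + 240*c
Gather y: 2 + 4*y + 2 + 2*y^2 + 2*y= 2*y^2 + 6*y + 4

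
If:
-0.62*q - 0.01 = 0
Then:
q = -0.02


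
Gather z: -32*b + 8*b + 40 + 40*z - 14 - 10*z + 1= -24*b + 30*z + 27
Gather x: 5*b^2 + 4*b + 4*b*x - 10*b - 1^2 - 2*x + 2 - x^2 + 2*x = 5*b^2 + 4*b*x - 6*b - x^2 + 1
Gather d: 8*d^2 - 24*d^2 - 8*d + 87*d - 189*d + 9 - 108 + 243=-16*d^2 - 110*d + 144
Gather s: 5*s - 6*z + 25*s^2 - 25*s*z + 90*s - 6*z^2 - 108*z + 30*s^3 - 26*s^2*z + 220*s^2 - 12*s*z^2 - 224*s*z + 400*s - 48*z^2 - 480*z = 30*s^3 + s^2*(245 - 26*z) + s*(-12*z^2 - 249*z + 495) - 54*z^2 - 594*z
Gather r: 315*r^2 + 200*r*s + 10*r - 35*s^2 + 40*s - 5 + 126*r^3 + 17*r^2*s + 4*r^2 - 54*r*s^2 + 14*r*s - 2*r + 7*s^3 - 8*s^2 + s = 126*r^3 + r^2*(17*s + 319) + r*(-54*s^2 + 214*s + 8) + 7*s^3 - 43*s^2 + 41*s - 5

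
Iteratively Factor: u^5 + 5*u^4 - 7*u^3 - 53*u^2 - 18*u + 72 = (u - 3)*(u^4 + 8*u^3 + 17*u^2 - 2*u - 24) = (u - 3)*(u + 3)*(u^3 + 5*u^2 + 2*u - 8) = (u - 3)*(u + 2)*(u + 3)*(u^2 + 3*u - 4) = (u - 3)*(u - 1)*(u + 2)*(u + 3)*(u + 4)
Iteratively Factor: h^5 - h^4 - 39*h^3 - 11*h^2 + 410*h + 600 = (h - 5)*(h^4 + 4*h^3 - 19*h^2 - 106*h - 120) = (h - 5)*(h + 2)*(h^3 + 2*h^2 - 23*h - 60) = (h - 5)*(h + 2)*(h + 4)*(h^2 - 2*h - 15) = (h - 5)^2*(h + 2)*(h + 4)*(h + 3)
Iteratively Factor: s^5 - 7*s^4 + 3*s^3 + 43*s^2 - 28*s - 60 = (s - 5)*(s^4 - 2*s^3 - 7*s^2 + 8*s + 12) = (s - 5)*(s + 2)*(s^3 - 4*s^2 + s + 6) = (s - 5)*(s + 1)*(s + 2)*(s^2 - 5*s + 6) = (s - 5)*(s - 2)*(s + 1)*(s + 2)*(s - 3)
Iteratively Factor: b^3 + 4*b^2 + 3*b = (b + 1)*(b^2 + 3*b) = b*(b + 1)*(b + 3)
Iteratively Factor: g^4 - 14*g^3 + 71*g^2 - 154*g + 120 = (g - 5)*(g^3 - 9*g^2 + 26*g - 24) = (g - 5)*(g - 3)*(g^2 - 6*g + 8) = (g - 5)*(g - 3)*(g - 2)*(g - 4)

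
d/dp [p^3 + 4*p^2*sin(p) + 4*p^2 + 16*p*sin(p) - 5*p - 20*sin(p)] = 4*p^2*cos(p) + 3*p^2 + 8*p*sin(p) + 16*p*cos(p) + 8*p + 16*sin(p) - 20*cos(p) - 5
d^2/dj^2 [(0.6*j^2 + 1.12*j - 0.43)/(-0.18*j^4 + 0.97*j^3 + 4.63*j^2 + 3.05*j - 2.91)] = (-0.11664*j^8 + 0.193104*j^7 + 1.278312*j^6 - 6.92754*j^5 - 17.271624*j^4 - 6.46888799999999*j^3 - 26.203644*j^2 - 46.82454*j - 10.455652)/(0.005832*j^12 - 0.094284*j^11 + 0.0580499999999999*j^10 + 3.641255*j^9 + 1.984857*j^8 - 58.78791*j^7 - 182.753734*j^6 - 154.388844*j^5 + 114.160596*j^4 + 193.546594*j^3 - 36.411084*j^2 - 77.483115*j + 24.642171)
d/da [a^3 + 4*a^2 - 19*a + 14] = 3*a^2 + 8*a - 19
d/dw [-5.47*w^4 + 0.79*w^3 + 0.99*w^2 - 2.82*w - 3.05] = -21.88*w^3 + 2.37*w^2 + 1.98*w - 2.82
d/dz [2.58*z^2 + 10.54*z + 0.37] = 5.16*z + 10.54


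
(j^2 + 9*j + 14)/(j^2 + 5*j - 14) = (j + 2)/(j - 2)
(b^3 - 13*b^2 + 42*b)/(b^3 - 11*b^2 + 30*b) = (b - 7)/(b - 5)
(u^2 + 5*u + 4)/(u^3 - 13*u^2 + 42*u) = (u^2 + 5*u + 4)/(u*(u^2 - 13*u + 42))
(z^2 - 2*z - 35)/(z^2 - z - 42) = (z + 5)/(z + 6)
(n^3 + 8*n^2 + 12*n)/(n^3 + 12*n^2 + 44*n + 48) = n/(n + 4)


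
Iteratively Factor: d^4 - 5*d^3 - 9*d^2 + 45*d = (d + 3)*(d^3 - 8*d^2 + 15*d) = (d - 3)*(d + 3)*(d^2 - 5*d) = d*(d - 3)*(d + 3)*(d - 5)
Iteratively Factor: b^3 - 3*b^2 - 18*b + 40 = (b - 2)*(b^2 - b - 20) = (b - 2)*(b + 4)*(b - 5)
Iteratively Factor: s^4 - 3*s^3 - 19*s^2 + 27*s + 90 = (s + 3)*(s^3 - 6*s^2 - s + 30) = (s + 2)*(s + 3)*(s^2 - 8*s + 15) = (s - 3)*(s + 2)*(s + 3)*(s - 5)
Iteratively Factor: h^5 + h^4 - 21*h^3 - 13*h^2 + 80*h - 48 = (h + 3)*(h^4 - 2*h^3 - 15*h^2 + 32*h - 16) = (h - 4)*(h + 3)*(h^3 + 2*h^2 - 7*h + 4) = (h - 4)*(h - 1)*(h + 3)*(h^2 + 3*h - 4) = (h - 4)*(h - 1)^2*(h + 3)*(h + 4)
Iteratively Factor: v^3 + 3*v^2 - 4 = (v - 1)*(v^2 + 4*v + 4) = (v - 1)*(v + 2)*(v + 2)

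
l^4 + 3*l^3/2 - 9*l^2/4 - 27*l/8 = l*(l - 3/2)*(l + 3/2)^2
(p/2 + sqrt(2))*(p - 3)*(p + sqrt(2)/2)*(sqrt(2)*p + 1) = sqrt(2)*p^4/2 - 3*sqrt(2)*p^3/2 + 3*p^3 - 9*p^2 + 9*sqrt(2)*p^2/4 - 27*sqrt(2)*p/4 + p - 3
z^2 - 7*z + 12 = (z - 4)*(z - 3)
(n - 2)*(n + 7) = n^2 + 5*n - 14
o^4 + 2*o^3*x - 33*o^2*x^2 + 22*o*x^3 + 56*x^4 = (o - 4*x)*(o - 2*x)*(o + x)*(o + 7*x)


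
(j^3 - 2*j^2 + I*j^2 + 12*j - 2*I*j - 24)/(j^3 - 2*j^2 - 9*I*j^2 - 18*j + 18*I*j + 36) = (j + 4*I)/(j - 6*I)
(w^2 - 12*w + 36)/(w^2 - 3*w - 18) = (w - 6)/(w + 3)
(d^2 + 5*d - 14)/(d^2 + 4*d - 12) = (d + 7)/(d + 6)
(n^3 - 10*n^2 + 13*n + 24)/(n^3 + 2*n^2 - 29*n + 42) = (n^2 - 7*n - 8)/(n^2 + 5*n - 14)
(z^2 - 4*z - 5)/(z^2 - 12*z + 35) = (z + 1)/(z - 7)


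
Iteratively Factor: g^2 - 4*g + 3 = (g - 3)*(g - 1)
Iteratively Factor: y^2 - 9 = (y + 3)*(y - 3)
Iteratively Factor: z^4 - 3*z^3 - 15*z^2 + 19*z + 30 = (z + 3)*(z^3 - 6*z^2 + 3*z + 10) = (z - 5)*(z + 3)*(z^2 - z - 2) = (z - 5)*(z - 2)*(z + 3)*(z + 1)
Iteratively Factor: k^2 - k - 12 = (k + 3)*(k - 4)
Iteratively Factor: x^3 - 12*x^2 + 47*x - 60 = (x - 3)*(x^2 - 9*x + 20) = (x - 4)*(x - 3)*(x - 5)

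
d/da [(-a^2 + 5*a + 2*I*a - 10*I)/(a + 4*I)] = (-a^2 - 8*I*a - 8 + 30*I)/(a^2 + 8*I*a - 16)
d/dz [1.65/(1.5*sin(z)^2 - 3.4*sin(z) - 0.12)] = (5.61 - 4.95*sin(z))*cos(z)/(-1.5*sin(z)^2 + 3.4*sin(z) + 0.12)^2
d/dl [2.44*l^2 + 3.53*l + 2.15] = 4.88*l + 3.53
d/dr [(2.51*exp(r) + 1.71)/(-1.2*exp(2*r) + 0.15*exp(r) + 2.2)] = (3.012*exp(2*r) + 4.104*exp(r) + 5.2655)*exp(r)/(1.44*exp(4*r) - 0.36*exp(3*r) - 5.2575*exp(2*r) + 0.66*exp(r) + 4.84)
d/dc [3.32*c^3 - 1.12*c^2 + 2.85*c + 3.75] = 9.96*c^2 - 2.24*c + 2.85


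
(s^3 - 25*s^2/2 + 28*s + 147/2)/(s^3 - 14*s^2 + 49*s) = (s + 3/2)/s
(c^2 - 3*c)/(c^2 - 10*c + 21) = c/(c - 7)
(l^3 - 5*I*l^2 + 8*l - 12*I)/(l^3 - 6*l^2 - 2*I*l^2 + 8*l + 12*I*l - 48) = (l^2 - 7*I*l - 6)/(l^2 + l*(-6 - 4*I) + 24*I)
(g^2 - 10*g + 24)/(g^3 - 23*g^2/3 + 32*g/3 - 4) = 3*(g - 4)/(3*g^2 - 5*g + 2)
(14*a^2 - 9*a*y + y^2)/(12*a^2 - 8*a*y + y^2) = (-7*a + y)/(-6*a + y)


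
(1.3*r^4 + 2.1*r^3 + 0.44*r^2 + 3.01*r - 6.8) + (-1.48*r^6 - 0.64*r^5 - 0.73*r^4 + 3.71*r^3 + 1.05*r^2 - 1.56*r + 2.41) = -1.48*r^6 - 0.64*r^5 + 0.57*r^4 + 5.81*r^3 + 1.49*r^2 + 1.45*r - 4.39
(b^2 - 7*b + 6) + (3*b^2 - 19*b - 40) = 4*b^2 - 26*b - 34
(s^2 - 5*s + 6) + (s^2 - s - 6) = 2*s^2 - 6*s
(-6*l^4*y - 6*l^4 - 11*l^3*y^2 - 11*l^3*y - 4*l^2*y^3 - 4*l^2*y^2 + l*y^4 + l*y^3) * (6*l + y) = -36*l^5*y - 36*l^5 - 72*l^4*y^2 - 72*l^4*y - 35*l^3*y^3 - 35*l^3*y^2 + 2*l^2*y^4 + 2*l^2*y^3 + l*y^5 + l*y^4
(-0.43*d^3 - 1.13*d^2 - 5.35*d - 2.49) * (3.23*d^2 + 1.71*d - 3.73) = -1.3889*d^5 - 4.3852*d^4 - 17.6089*d^3 - 12.9763*d^2 + 15.6976*d + 9.2877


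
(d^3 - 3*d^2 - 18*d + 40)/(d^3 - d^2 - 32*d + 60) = (d + 4)/(d + 6)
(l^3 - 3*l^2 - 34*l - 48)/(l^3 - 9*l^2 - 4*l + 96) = (l + 2)/(l - 4)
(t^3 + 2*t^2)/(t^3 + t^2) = (t + 2)/(t + 1)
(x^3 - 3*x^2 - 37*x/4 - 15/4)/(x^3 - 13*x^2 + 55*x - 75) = (x^2 + 2*x + 3/4)/(x^2 - 8*x + 15)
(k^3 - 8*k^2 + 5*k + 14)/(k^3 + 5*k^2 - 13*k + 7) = (k^3 - 8*k^2 + 5*k + 14)/(k^3 + 5*k^2 - 13*k + 7)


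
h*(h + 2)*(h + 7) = h^3 + 9*h^2 + 14*h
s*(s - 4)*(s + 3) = s^3 - s^2 - 12*s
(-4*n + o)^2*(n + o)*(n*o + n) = 16*n^4*o + 16*n^4 + 8*n^3*o^2 + 8*n^3*o - 7*n^2*o^3 - 7*n^2*o^2 + n*o^4 + n*o^3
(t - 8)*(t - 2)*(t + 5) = t^3 - 5*t^2 - 34*t + 80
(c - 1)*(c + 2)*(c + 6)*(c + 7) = c^4 + 14*c^3 + 53*c^2 + 16*c - 84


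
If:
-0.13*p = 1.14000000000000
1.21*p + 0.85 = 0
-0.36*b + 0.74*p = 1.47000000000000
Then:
No Solution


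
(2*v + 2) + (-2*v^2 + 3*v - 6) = -2*v^2 + 5*v - 4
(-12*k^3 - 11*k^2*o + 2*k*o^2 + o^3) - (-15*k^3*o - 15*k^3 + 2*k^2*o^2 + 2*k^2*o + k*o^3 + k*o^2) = 15*k^3*o + 3*k^3 - 2*k^2*o^2 - 13*k^2*o - k*o^3 + k*o^2 + o^3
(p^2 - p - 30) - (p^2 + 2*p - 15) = -3*p - 15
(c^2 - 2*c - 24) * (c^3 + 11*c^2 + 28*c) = c^5 + 9*c^4 - 18*c^3 - 320*c^2 - 672*c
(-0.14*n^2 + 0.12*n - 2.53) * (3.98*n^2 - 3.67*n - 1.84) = -0.5572*n^4 + 0.9914*n^3 - 10.2522*n^2 + 9.0643*n + 4.6552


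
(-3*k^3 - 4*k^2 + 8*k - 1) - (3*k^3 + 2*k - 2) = -6*k^3 - 4*k^2 + 6*k + 1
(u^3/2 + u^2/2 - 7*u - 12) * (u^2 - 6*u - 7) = u^5/2 - 5*u^4/2 - 27*u^3/2 + 53*u^2/2 + 121*u + 84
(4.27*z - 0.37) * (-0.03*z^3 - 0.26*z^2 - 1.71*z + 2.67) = -0.1281*z^4 - 1.0991*z^3 - 7.2055*z^2 + 12.0336*z - 0.9879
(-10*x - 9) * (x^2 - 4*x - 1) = -10*x^3 + 31*x^2 + 46*x + 9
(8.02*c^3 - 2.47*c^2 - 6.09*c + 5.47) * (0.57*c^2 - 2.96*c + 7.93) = 4.5714*c^5 - 25.1471*c^4 + 67.4385*c^3 + 1.5572*c^2 - 64.4849*c + 43.3771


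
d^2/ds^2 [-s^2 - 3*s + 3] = -2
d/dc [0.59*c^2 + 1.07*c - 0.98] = 1.18*c + 1.07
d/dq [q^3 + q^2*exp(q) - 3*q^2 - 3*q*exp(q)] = q^2*exp(q) + 3*q^2 - q*exp(q) - 6*q - 3*exp(q)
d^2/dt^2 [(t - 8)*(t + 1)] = 2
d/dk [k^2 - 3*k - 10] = 2*k - 3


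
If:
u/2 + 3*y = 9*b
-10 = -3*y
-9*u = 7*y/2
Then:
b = 505/486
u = -35/27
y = 10/3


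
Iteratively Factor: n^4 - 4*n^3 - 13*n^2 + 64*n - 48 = (n + 4)*(n^3 - 8*n^2 + 19*n - 12) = (n - 4)*(n + 4)*(n^2 - 4*n + 3) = (n - 4)*(n - 3)*(n + 4)*(n - 1)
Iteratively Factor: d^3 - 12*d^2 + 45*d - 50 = (d - 2)*(d^2 - 10*d + 25) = (d - 5)*(d - 2)*(d - 5)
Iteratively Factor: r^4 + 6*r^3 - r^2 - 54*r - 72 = (r - 3)*(r^3 + 9*r^2 + 26*r + 24) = (r - 3)*(r + 3)*(r^2 + 6*r + 8) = (r - 3)*(r + 3)*(r + 4)*(r + 2)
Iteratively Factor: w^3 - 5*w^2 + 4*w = (w - 4)*(w^2 - w) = w*(w - 4)*(w - 1)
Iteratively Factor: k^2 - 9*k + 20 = (k - 4)*(k - 5)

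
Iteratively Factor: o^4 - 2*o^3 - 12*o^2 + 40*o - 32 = (o + 4)*(o^3 - 6*o^2 + 12*o - 8) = (o - 2)*(o + 4)*(o^2 - 4*o + 4) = (o - 2)^2*(o + 4)*(o - 2)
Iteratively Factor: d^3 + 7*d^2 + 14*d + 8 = (d + 1)*(d^2 + 6*d + 8) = (d + 1)*(d + 2)*(d + 4)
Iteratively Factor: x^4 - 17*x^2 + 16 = (x + 4)*(x^3 - 4*x^2 - x + 4) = (x - 4)*(x + 4)*(x^2 - 1) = (x - 4)*(x - 1)*(x + 4)*(x + 1)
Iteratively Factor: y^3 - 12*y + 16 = (y + 4)*(y^2 - 4*y + 4) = (y - 2)*(y + 4)*(y - 2)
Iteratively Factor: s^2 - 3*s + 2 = (s - 2)*(s - 1)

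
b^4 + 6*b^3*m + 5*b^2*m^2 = b^2*(b + m)*(b + 5*m)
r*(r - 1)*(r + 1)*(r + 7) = r^4 + 7*r^3 - r^2 - 7*r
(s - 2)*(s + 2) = s^2 - 4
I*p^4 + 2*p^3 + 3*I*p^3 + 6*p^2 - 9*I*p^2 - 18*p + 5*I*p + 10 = (p - 1)*(p + 5)*(p - 2*I)*(I*p - I)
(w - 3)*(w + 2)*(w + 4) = w^3 + 3*w^2 - 10*w - 24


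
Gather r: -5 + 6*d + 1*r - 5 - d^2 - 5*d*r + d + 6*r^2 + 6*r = -d^2 + 7*d + 6*r^2 + r*(7 - 5*d) - 10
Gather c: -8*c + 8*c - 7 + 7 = 0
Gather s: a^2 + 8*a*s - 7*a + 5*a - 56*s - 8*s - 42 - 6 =a^2 - 2*a + s*(8*a - 64) - 48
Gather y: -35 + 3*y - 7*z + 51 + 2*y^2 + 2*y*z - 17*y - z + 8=2*y^2 + y*(2*z - 14) - 8*z + 24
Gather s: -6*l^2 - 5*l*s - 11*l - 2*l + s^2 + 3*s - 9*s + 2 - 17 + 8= -6*l^2 - 13*l + s^2 + s*(-5*l - 6) - 7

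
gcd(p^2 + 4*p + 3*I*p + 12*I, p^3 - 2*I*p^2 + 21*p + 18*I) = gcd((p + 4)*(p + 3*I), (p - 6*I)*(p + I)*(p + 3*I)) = p + 3*I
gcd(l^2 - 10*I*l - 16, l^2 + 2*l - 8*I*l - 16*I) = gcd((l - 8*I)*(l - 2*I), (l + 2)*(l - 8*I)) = l - 8*I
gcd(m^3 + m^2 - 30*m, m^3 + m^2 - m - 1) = 1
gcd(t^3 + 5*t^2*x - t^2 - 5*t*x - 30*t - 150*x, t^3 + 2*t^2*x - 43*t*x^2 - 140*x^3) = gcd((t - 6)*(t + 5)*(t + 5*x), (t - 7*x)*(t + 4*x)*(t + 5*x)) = t + 5*x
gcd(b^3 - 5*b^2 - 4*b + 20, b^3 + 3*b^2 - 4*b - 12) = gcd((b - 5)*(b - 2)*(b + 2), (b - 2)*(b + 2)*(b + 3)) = b^2 - 4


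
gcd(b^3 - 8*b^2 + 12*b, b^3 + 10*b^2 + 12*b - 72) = b - 2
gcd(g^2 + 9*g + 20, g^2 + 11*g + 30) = g + 5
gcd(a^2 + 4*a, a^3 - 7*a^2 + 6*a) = a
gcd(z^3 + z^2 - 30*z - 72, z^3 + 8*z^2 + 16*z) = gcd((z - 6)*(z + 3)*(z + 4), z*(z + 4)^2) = z + 4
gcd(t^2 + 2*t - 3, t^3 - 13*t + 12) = t - 1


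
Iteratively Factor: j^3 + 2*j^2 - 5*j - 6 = (j + 3)*(j^2 - j - 2) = (j + 1)*(j + 3)*(j - 2)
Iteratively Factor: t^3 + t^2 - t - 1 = (t - 1)*(t^2 + 2*t + 1) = (t - 1)*(t + 1)*(t + 1)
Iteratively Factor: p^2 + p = (p)*(p + 1)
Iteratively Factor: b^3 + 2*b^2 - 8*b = (b + 4)*(b^2 - 2*b) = b*(b + 4)*(b - 2)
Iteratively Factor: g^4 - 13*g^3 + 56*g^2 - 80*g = (g - 5)*(g^3 - 8*g^2 + 16*g) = (g - 5)*(g - 4)*(g^2 - 4*g) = g*(g - 5)*(g - 4)*(g - 4)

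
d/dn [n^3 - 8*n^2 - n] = 3*n^2 - 16*n - 1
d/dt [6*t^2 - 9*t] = 12*t - 9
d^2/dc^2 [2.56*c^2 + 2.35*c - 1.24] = 5.12000000000000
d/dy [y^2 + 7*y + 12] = 2*y + 7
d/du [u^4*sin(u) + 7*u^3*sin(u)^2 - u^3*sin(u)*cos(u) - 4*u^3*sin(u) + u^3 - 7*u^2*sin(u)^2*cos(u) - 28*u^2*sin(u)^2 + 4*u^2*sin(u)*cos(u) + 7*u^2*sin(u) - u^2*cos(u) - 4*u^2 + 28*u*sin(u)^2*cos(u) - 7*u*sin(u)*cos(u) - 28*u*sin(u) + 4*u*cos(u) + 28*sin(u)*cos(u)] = u^4*cos(u) + 7*u^3*sin(2*u) - u^3*cos(2*u) - 4*sqrt(2)*u^3*cos(u + pi/4) - 37*u^2*sin(u)/4 - 59*u^2*sin(2*u)/2 - 21*u^2*sin(3*u)/4 + 7*u^2*cos(u) - 13*u^2*cos(2*u)/2 + 27*u^2/2 + 3*u*sin(u) + 4*u*sin(2*u) + 21*u*sin(3*u) - 67*u*cos(u)/2 + 21*u*cos(2*u) + 7*u*cos(3*u)/2 - 36*u - 28*sin(u) - 7*sin(2*u)/2 + 11*cos(u) + 28*cos(2*u) - 7*cos(3*u)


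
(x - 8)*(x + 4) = x^2 - 4*x - 32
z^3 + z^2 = z^2*(z + 1)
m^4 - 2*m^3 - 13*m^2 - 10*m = m*(m - 5)*(m + 1)*(m + 2)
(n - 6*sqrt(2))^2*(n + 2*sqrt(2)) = n^3 - 10*sqrt(2)*n^2 + 24*n + 144*sqrt(2)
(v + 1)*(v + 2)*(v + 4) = v^3 + 7*v^2 + 14*v + 8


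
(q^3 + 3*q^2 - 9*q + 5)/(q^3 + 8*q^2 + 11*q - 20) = (q - 1)/(q + 4)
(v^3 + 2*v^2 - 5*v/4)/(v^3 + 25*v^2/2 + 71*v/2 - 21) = v*(2*v + 5)/(2*(v^2 + 13*v + 42))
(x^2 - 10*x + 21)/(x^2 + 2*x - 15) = (x - 7)/(x + 5)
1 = 1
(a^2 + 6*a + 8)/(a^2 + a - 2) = (a + 4)/(a - 1)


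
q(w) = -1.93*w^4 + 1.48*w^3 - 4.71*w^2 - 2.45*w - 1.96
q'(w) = -7.72*w^3 + 4.44*w^2 - 9.42*w - 2.45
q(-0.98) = -7.26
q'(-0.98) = 18.31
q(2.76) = -125.48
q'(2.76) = -156.94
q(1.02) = -9.88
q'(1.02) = -15.63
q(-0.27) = -1.68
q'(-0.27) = 0.57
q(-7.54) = -7123.64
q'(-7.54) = 3630.26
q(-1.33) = -16.55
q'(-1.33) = 36.09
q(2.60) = -102.35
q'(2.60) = -132.61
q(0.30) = -3.09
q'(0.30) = -5.08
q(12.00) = -38172.64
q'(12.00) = -12816.29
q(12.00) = -38172.64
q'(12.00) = -12816.29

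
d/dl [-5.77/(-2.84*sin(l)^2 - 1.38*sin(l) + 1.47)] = -(32.7736*sin(l) + 7.9626)*cos(l)/(2.84*sin(l)^2 + 1.38*sin(l) - 1.47)^2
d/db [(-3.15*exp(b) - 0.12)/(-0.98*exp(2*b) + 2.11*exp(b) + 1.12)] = (-(1.96*exp(b) - 2.11)*(3.15*exp(b) + 0.12) + 3.087*exp(2*b) - 6.6465*exp(b) - 3.528)*exp(b)/(-0.98*exp(2*b) + 2.11*exp(b) + 1.12)^2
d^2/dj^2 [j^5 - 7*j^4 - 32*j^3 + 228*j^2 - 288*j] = 20*j^3 - 84*j^2 - 192*j + 456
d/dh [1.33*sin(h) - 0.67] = 1.33*cos(h)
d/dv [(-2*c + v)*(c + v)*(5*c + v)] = -7*c^2 + 8*c*v + 3*v^2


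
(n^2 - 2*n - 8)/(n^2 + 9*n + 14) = (n - 4)/(n + 7)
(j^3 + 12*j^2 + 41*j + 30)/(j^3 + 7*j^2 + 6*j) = (j + 5)/j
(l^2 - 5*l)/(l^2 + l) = (l - 5)/(l + 1)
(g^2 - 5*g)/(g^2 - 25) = g/(g + 5)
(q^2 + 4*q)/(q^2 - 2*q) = (q + 4)/(q - 2)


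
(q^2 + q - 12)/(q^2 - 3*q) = (q + 4)/q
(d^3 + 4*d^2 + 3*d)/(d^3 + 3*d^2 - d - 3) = d/(d - 1)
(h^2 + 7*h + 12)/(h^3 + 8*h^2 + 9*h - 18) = (h + 4)/(h^2 + 5*h - 6)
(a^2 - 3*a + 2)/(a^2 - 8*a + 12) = (a - 1)/(a - 6)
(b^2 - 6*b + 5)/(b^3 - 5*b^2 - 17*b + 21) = (b - 5)/(b^2 - 4*b - 21)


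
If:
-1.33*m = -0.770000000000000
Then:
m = 0.58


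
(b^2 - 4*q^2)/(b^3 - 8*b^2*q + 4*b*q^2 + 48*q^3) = (b - 2*q)/(b^2 - 10*b*q + 24*q^2)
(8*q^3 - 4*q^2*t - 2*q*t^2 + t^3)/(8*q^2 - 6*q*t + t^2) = (4*q^2 - t^2)/(4*q - t)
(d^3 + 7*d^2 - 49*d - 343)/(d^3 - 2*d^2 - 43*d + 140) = (d^2 - 49)/(d^2 - 9*d + 20)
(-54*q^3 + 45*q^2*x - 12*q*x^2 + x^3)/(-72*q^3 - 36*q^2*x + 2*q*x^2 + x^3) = (9*q^2 - 6*q*x + x^2)/(12*q^2 + 8*q*x + x^2)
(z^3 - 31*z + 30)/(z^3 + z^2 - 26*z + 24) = (z - 5)/(z - 4)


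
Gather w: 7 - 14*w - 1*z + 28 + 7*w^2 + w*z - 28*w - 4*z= 7*w^2 + w*(z - 42) - 5*z + 35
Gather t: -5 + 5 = 0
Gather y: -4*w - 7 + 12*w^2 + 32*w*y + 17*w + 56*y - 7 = 12*w^2 + 13*w + y*(32*w + 56) - 14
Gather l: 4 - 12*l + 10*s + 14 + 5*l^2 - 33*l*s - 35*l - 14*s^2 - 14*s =5*l^2 + l*(-33*s - 47) - 14*s^2 - 4*s + 18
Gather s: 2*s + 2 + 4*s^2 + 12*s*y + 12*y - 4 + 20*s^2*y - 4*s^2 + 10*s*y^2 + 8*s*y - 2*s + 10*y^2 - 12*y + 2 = 20*s^2*y + s*(10*y^2 + 20*y) + 10*y^2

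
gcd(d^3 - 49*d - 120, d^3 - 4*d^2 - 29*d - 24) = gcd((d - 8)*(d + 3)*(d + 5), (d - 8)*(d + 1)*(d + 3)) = d^2 - 5*d - 24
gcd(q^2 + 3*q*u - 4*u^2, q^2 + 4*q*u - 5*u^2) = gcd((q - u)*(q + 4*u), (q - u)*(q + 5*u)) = q - u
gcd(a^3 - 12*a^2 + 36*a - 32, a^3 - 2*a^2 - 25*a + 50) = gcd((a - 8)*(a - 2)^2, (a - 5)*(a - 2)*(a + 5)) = a - 2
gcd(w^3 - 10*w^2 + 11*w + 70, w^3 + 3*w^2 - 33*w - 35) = w - 5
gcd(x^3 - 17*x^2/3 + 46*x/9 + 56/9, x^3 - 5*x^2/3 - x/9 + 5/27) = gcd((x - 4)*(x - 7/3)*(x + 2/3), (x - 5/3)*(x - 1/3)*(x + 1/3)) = 1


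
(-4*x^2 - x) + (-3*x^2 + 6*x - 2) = -7*x^2 + 5*x - 2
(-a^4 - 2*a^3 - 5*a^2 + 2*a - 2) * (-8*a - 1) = 8*a^5 + 17*a^4 + 42*a^3 - 11*a^2 + 14*a + 2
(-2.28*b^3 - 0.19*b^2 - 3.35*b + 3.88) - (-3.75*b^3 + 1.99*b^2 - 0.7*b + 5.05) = 1.47*b^3 - 2.18*b^2 - 2.65*b - 1.17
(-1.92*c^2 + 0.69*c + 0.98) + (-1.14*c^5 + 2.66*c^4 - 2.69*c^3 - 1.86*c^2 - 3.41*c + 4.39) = -1.14*c^5 + 2.66*c^4 - 2.69*c^3 - 3.78*c^2 - 2.72*c + 5.37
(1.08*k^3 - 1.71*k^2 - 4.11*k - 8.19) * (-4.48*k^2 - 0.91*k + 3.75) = -4.8384*k^5 + 6.678*k^4 + 24.0189*k^3 + 34.0188*k^2 - 7.9596*k - 30.7125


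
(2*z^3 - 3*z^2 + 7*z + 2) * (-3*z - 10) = -6*z^4 - 11*z^3 + 9*z^2 - 76*z - 20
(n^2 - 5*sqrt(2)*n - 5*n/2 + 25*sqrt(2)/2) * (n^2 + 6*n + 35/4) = n^4 - 5*sqrt(2)*n^3 + 7*n^3/2 - 35*sqrt(2)*n^2/2 - 25*n^2/4 - 175*n/8 + 125*sqrt(2)*n/4 + 875*sqrt(2)/8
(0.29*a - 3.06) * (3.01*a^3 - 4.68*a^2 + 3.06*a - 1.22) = 0.8729*a^4 - 10.5678*a^3 + 15.2082*a^2 - 9.7174*a + 3.7332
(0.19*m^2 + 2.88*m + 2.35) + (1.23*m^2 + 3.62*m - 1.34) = 1.42*m^2 + 6.5*m + 1.01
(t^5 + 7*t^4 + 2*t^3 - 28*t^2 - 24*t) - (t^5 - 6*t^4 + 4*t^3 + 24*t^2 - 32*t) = 13*t^4 - 2*t^3 - 52*t^2 + 8*t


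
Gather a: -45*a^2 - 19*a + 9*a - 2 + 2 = -45*a^2 - 10*a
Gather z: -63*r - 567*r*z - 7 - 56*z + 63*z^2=-63*r + 63*z^2 + z*(-567*r - 56) - 7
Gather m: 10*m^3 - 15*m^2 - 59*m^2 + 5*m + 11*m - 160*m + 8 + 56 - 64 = 10*m^3 - 74*m^2 - 144*m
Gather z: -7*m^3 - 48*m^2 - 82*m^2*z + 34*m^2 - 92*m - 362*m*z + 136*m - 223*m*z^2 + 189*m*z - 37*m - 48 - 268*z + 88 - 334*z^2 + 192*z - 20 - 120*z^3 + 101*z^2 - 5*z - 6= -7*m^3 - 14*m^2 + 7*m - 120*z^3 + z^2*(-223*m - 233) + z*(-82*m^2 - 173*m - 81) + 14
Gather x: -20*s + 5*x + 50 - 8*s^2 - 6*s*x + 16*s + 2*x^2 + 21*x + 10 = -8*s^2 - 4*s + 2*x^2 + x*(26 - 6*s) + 60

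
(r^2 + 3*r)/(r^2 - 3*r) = (r + 3)/(r - 3)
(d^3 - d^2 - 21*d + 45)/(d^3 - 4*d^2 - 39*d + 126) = (d^2 + 2*d - 15)/(d^2 - d - 42)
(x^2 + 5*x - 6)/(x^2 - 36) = (x - 1)/(x - 6)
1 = 1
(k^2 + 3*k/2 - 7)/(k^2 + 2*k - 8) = (k + 7/2)/(k + 4)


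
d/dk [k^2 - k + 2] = 2*k - 1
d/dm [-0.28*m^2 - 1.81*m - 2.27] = -0.56*m - 1.81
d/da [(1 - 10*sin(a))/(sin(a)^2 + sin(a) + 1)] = (10*sin(a)^2 - 2*sin(a) - 11)*cos(a)/(sin(a)^2 + sin(a) + 1)^2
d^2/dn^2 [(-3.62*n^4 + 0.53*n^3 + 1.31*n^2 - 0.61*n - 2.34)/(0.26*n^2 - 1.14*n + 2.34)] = (-0.489424*n^6 + 6.437808*n^5 - 41.44176*n^4 + 155.93416*n^3 - 252.07416*n^2 + 23.800608*n + 7.856784)/(0.017576*n^6 - 0.231192*n^5 + 1.48824*n^4 - 5.643*n^3 + 13.39416*n^2 - 18.726552*n + 12.812904)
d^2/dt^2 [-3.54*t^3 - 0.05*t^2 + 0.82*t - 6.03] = -21.24*t - 0.1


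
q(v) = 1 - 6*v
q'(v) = -6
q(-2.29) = 14.74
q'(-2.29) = -6.00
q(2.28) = -12.68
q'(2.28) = -6.00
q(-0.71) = 5.26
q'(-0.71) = -6.00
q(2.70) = -15.20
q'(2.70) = -6.00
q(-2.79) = 17.74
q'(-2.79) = -6.00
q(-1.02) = 7.12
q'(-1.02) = -6.00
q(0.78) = -3.68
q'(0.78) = -6.00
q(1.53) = -8.18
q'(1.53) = -6.00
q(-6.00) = 37.00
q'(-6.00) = -6.00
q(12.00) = -71.00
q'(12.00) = -6.00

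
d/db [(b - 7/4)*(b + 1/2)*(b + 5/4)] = 3*b^2 - 39/16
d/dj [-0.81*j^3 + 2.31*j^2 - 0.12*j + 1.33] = -2.43*j^2 + 4.62*j - 0.12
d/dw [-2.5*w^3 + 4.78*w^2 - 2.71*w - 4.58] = -7.5*w^2 + 9.56*w - 2.71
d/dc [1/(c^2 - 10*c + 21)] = 2*(5 - c)/(c^2 - 10*c + 21)^2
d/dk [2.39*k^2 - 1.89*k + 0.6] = 4.78*k - 1.89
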